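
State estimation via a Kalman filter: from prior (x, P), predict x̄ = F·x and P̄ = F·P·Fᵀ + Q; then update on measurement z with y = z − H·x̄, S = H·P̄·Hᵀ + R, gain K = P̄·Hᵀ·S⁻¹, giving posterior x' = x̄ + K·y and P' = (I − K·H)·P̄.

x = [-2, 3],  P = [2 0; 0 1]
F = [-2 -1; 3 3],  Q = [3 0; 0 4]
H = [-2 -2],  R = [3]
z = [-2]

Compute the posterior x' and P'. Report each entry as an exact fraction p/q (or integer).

x' = [91/55, -27/55]
P' = [624/55 -633/55; -633/55 681/55]

x̄ = F·x = [1, 3]
P̄ = F·P·Fᵀ + Q = [12 -15; -15 31]
y = z − H·x̄ = [6]
S = H·P̄·Hᵀ + R = [55]
K = P̄·Hᵀ·S⁻¹ = [6/55; -32/55]
x' = x̄ + K·y = [91/55, -27/55]
P' = (I − K·H)·P̄ = [624/55 -633/55; -633/55 681/55]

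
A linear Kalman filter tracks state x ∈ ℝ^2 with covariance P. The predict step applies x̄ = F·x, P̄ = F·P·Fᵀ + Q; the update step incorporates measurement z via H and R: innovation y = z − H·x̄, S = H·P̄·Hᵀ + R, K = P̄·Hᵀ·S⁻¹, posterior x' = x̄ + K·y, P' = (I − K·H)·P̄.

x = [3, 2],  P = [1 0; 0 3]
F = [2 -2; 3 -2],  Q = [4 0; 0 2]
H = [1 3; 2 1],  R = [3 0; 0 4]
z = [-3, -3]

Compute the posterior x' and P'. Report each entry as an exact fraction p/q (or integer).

x' = [-2778/1759, -1739/5277]
P' = [1848/1759 -744/1759; -744/1759 2452/5277]

x̄ = F·x = [2, 5]
P̄ = F·P·Fᵀ + Q = [20 18; 18 23]
y = z − H·x̄ = [-20, -12]
S = H·P̄·Hᵀ + R = [338 235; 235 179]
K = P̄·Hᵀ·S⁻¹ = [-128/1759 738/1759; 1708/5277 -503/5277]
x' = x̄ + K·y = [-2778/1759, -1739/5277]
P' = (I − K·H)·P̄ = [1848/1759 -744/1759; -744/1759 2452/5277]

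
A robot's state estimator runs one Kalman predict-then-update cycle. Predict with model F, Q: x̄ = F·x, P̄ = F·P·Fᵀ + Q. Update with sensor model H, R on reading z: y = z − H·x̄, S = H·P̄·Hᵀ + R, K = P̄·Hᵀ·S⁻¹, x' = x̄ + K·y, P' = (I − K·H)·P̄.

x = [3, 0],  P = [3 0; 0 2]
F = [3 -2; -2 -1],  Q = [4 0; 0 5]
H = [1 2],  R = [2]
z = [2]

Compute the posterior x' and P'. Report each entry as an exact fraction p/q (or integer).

x' = [604/61, -246/61]
P' = [2258/61 -1118/61; -1118/61 583/61]

x̄ = F·x = [9, -6]
P̄ = F·P·Fᵀ + Q = [39 -14; -14 19]
y = z − H·x̄ = [5]
S = H·P̄·Hᵀ + R = [61]
K = P̄·Hᵀ·S⁻¹ = [11/61; 24/61]
x' = x̄ + K·y = [604/61, -246/61]
P' = (I − K·H)·P̄ = [2258/61 -1118/61; -1118/61 583/61]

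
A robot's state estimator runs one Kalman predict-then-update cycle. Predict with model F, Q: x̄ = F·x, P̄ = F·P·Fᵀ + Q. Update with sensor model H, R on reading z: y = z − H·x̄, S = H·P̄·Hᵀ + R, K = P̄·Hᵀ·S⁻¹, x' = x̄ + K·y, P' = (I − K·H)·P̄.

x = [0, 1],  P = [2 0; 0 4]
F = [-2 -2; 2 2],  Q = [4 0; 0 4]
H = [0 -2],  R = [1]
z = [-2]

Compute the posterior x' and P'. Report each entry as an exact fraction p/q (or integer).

x̄ = F·x = [-2, 2]
P̄ = F·P·Fᵀ + Q = [28 -24; -24 28]
y = z − H·x̄ = [2]
S = H·P̄·Hᵀ + R = [113]
K = P̄·Hᵀ·S⁻¹ = [48/113; -56/113]
x' = x̄ + K·y = [-130/113, 114/113]
P' = (I − K·H)·P̄ = [860/113 -24/113; -24/113 28/113]

x' = [-130/113, 114/113]
P' = [860/113 -24/113; -24/113 28/113]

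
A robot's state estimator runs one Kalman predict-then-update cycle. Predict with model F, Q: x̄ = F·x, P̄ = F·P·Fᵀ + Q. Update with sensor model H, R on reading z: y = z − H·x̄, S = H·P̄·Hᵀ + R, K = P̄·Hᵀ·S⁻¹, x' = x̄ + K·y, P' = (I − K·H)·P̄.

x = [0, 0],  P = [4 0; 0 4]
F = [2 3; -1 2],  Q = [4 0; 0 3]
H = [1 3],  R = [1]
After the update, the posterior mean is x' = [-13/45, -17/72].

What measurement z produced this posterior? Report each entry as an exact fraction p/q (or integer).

x̄ = F·x = [0, 0]
P̄ = F·P·Fᵀ + Q = [56 16; 16 23]
S = H·P̄·Hᵀ + R = [360]
K = P̄·Hᵀ·S⁻¹ = [13/45; 17/72]
x' − x̄ = [-13/45, -17/72] = K·y
y = (KᵀK)⁻¹·Kᵀ·(x' − x̄) = [-1]
z = y + H·x̄ = [-1] + [0] = [-1]

z = [-1]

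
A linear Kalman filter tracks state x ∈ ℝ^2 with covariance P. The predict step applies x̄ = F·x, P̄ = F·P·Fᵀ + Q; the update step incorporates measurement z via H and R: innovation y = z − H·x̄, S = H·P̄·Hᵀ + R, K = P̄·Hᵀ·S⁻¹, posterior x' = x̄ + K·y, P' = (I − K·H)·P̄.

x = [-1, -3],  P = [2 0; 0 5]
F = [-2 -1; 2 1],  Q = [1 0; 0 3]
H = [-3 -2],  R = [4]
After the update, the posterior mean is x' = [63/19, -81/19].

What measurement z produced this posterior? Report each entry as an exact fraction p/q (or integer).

x̄ = F·x = [5, -5]
P̄ = F·P·Fᵀ + Q = [14 -13; -13 16]
S = H·P̄·Hᵀ + R = [38]
K = P̄·Hᵀ·S⁻¹ = [-8/19; 7/38]
x' − x̄ = [-32/19, 14/19] = K·y
y = (KᵀK)⁻¹·Kᵀ·(x' − x̄) = [4]
z = y + H·x̄ = [4] + [-5] = [-1]

z = [-1]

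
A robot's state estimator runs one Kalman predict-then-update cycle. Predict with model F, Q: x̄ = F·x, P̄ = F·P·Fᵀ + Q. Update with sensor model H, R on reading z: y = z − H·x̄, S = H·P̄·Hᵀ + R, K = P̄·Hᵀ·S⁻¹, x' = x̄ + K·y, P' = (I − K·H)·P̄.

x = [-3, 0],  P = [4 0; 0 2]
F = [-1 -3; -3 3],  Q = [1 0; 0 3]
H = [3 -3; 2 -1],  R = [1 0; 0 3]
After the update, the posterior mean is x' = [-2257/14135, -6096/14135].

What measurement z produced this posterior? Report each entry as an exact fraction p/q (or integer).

z = [1, -1]

x̄ = F·x = [3, 9]
P̄ = F·P·Fᵀ + Q = [23 -6; -6 57]
S = H·P̄·Hᵀ + R = [829 363; 363 176]
K = P̄·Hᵀ·S⁻¹ = [-324/1285 11527/14135; -747/1285 11406/14135]
x' − x̄ = [-44662/14135, -133311/14135] = K·y
y = (KᵀK)⁻¹·Kᵀ·(x' − x̄) = [19, 2]
z = y + H·x̄ = [19, 2] + [-18, -3] = [1, -1]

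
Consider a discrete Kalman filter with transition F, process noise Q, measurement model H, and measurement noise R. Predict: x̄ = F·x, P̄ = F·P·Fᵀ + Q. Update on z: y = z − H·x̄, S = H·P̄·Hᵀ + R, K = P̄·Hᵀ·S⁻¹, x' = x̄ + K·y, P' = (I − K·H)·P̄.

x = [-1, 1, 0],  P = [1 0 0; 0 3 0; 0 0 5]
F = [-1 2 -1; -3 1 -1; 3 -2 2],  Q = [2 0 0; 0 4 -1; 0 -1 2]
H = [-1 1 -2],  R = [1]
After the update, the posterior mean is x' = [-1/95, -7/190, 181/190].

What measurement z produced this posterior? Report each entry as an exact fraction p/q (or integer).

z = [-2]

x̄ = F·x = [3, 4, -5]
P̄ = F·P·Fᵀ + Q = [20 14 -25; 14 21 -26; -25 -26 43]
S = H·P̄·Hᵀ + R = [190]
K = P̄·Hᵀ·S⁻¹ = [22/95; 59/190; -87/190]
x' − x̄ = [-286/95, -767/190, 1131/190] = K·y
y = (KᵀK)⁻¹·Kᵀ·(x' − x̄) = [-13]
z = y + H·x̄ = [-13] + [11] = [-2]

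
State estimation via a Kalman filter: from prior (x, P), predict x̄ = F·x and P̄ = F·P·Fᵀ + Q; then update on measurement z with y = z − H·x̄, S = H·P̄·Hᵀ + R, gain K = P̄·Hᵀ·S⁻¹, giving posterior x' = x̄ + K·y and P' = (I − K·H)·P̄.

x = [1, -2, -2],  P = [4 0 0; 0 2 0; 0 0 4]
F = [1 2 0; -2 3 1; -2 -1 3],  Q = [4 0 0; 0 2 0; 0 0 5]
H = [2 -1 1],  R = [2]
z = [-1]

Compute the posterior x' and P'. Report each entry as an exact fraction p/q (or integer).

x̄ = F·x = [-3, -10, -6]
P̄ = F·P·Fᵀ + Q = [16 4 -12; 4 40 22; -12 22 59]
y = z − H·x̄ = [1]
S = H·P̄·Hᵀ + R = [57]
K = P̄·Hᵀ·S⁻¹ = [16/57; -10/57; 13/57]
x' = x̄ + K·y = [-155/57, -580/57, -329/57]
P' = (I − K·H)·P̄ = [656/57 388/57 -892/57; 388/57 2180/57 1384/57; -892/57 1384/57 3194/57]

x' = [-155/57, -580/57, -329/57]
P' = [656/57 388/57 -892/57; 388/57 2180/57 1384/57; -892/57 1384/57 3194/57]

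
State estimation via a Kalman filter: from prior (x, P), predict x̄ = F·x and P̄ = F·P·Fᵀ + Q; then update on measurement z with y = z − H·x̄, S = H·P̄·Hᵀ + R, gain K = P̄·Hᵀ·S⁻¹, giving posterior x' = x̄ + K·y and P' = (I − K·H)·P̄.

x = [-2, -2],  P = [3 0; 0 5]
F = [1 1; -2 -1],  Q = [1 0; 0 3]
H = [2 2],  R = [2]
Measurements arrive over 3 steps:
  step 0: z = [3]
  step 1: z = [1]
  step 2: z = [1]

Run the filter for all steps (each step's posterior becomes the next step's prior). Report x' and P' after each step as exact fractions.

step 0: x' = [-58/15, 27/5], P' = [127/15 -43/5; -43/5 46/5]
step 1: x' = [482/389, -237/389], P' = [532/389 -515/389; -515/389 685/389]
step 2: x' = [379/415, -233/415], P' = [6048/4565 -516/415; -516/415 672/415]

step 0: x̄ = F·x = [-4, 6]
step 0: P̄ = F·P·Fᵀ + Q = [9 -11; -11 20]
step 0: y = z − H·x̄ = [-1]
step 0: S = H·P̄·Hᵀ + R = [30]
step 0: K = P̄·Hᵀ·S⁻¹ = [-2/15; 3/5]
step 0: x' = x̄ + K·y = [-58/15, 27/5]
step 0: P' = (I − K·H)·P̄ = [127/15 -43/5; -43/5 46/5]
step 1: x̄ = F·x = [23/15, 7/3]
step 1: P̄ = F·P·Fᵀ + Q = [22/15 -1/3; -1/3 35/3]
step 1: y = z − H·x̄ = [-101/15]
step 1: S = H·P̄·Hᵀ + R = [778/15]
step 1: K = P̄·Hᵀ·S⁻¹ = [17/389; 170/389]
step 1: x' = x̄ + K·y = [482/389, -237/389]
step 1: P' = (I − K·H)·P̄ = [532/389 -515/389; -515/389 685/389]
step 2: x̄ = F·x = [245/389, -727/389]
step 2: P̄ = F·P·Fᵀ + Q = [576/389 -204/389; -204/389 1920/389]
step 2: y = z − H·x̄ = [1353/389]
step 2: S = H·P̄·Hᵀ + R = [9130/389]
step 2: K = P̄·Hᵀ·S⁻¹ = [372/4565; 156/415]
step 2: x' = x̄ + K·y = [379/415, -233/415]
step 2: P' = (I − K·H)·P̄ = [6048/4565 -516/415; -516/415 672/415]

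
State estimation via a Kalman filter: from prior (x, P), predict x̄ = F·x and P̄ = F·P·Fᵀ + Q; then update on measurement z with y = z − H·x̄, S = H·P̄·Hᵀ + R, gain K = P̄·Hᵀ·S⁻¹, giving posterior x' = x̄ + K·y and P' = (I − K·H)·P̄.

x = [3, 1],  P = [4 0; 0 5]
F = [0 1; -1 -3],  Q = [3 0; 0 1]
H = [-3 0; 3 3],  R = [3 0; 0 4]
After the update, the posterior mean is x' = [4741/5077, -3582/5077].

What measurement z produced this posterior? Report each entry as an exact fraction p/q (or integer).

x̄ = F·x = [1, -6]
P̄ = F·P·Fᵀ + Q = [8 -15; -15 50]
S = H·P̄·Hᵀ + R = [75 63; 63 256]
K = P̄·Hᵀ·S⁻¹ = [-1607/5077 -21/5077; 1635/5077 1680/5077]
x' − x̄ = [-336/5077, 26880/5077] = K·y
y = (KᵀK)⁻¹·Kᵀ·(x' − x̄) = [0, 16]
z = y + H·x̄ = [0, 16] + [-3, -15] = [-3, 1]

z = [-3, 1]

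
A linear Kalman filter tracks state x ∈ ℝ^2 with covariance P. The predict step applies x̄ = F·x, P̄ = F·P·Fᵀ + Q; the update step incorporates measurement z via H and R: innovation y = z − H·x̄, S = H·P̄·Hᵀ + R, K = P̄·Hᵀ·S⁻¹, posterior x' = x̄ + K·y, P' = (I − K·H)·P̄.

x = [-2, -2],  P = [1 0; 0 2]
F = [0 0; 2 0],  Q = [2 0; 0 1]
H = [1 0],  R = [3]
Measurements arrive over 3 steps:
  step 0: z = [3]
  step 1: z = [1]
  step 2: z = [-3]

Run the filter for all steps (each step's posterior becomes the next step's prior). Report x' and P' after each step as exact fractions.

step 0: x' = [6/5, -4], P' = [6/5 0; 0 5]
step 1: x' = [2/5, 12/5], P' = [6/5 0; 0 29/5]
step 2: x' = [-6/5, 4/5], P' = [6/5 0; 0 29/5]

step 0: x̄ = F·x = [0, -4]
step 0: P̄ = F·P·Fᵀ + Q = [2 0; 0 5]
step 0: y = z − H·x̄ = [3]
step 0: S = H·P̄·Hᵀ + R = [5]
step 0: K = P̄·Hᵀ·S⁻¹ = [2/5; 0]
step 0: x' = x̄ + K·y = [6/5, -4]
step 0: P' = (I − K·H)·P̄ = [6/5 0; 0 5]
step 1: x̄ = F·x = [0, 12/5]
step 1: P̄ = F·P·Fᵀ + Q = [2 0; 0 29/5]
step 1: y = z − H·x̄ = [1]
step 1: S = H·P̄·Hᵀ + R = [5]
step 1: K = P̄·Hᵀ·S⁻¹ = [2/5; 0]
step 1: x' = x̄ + K·y = [2/5, 12/5]
step 1: P' = (I − K·H)·P̄ = [6/5 0; 0 29/5]
step 2: x̄ = F·x = [0, 4/5]
step 2: P̄ = F·P·Fᵀ + Q = [2 0; 0 29/5]
step 2: y = z − H·x̄ = [-3]
step 2: S = H·P̄·Hᵀ + R = [5]
step 2: K = P̄·Hᵀ·S⁻¹ = [2/5; 0]
step 2: x' = x̄ + K·y = [-6/5, 4/5]
step 2: P' = (I − K·H)·P̄ = [6/5 0; 0 29/5]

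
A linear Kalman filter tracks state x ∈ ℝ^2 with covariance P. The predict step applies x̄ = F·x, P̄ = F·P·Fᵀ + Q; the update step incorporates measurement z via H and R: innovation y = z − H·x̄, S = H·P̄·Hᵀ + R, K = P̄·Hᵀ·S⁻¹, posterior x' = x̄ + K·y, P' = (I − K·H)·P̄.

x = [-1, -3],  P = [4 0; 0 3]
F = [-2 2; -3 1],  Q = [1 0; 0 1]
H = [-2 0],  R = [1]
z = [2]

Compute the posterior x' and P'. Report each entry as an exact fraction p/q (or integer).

x' = [-40/39, 40/13]
P' = [29/117 10/39; 10/39 120/13]

x̄ = F·x = [-4, 0]
P̄ = F·P·Fᵀ + Q = [29 30; 30 40]
y = z − H·x̄ = [-6]
S = H·P̄·Hᵀ + R = [117]
K = P̄·Hᵀ·S⁻¹ = [-58/117; -20/39]
x' = x̄ + K·y = [-40/39, 40/13]
P' = (I − K·H)·P̄ = [29/117 10/39; 10/39 120/13]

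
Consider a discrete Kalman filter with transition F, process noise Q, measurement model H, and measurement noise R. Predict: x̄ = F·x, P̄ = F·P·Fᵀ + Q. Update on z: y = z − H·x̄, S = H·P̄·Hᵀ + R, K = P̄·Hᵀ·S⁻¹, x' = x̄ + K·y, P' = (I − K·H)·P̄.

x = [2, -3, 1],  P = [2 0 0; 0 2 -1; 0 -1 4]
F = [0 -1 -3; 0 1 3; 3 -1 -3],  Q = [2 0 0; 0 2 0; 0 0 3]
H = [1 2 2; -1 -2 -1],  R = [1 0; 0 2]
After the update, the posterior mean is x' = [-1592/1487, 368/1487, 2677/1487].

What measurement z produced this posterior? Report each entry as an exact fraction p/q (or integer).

z = [3, -1]

x̄ = F·x = [0, 0, 6]
P̄ = F·P·Fᵀ + Q = [34 -32 32; -32 34 -32; 32 -32 53]
S = H·P̄·Hᵀ + R = [127 -52; -52 33]
K = P̄·Hᵀ·S⁻¹ = [1018/1487 1514/1487; -1132/1487 -1964/1487; 1350/1487 1181/1487]
x' − x̄ = [-1592/1487, 368/1487, -6245/1487] = K·y
y = (KᵀK)⁻¹·Kᵀ·(x' − x̄) = [-9, 5]
z = y + H·x̄ = [-9, 5] + [12, -6] = [3, -1]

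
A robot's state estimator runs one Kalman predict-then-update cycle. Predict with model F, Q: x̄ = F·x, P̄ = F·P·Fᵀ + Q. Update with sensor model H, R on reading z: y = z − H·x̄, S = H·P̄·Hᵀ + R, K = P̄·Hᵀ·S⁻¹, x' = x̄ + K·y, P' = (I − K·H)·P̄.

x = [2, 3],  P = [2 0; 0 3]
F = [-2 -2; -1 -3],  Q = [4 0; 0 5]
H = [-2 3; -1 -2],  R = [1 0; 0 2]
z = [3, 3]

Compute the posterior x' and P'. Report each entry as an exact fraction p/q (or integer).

x' = [-6262/2799, -1382/2799]
P' = [3676/8397 1682/8397; 1682/8397 1528/8397]

x̄ = F·x = [-10, -11]
P̄ = F·P·Fᵀ + Q = [24 22; 22 34]
y = z − H·x̄ = [16, -29]
S = H·P̄·Hᵀ + R = [139 -134; -134 250]
K = P̄·Hᵀ·S⁻¹ = [-2306/8397 -3520/8397; 1220/8397 -2369/8397]
x' = x̄ + K·y = [-6262/2799, -1382/2799]
P' = (I − K·H)·P̄ = [3676/8397 1682/8397; 1682/8397 1528/8397]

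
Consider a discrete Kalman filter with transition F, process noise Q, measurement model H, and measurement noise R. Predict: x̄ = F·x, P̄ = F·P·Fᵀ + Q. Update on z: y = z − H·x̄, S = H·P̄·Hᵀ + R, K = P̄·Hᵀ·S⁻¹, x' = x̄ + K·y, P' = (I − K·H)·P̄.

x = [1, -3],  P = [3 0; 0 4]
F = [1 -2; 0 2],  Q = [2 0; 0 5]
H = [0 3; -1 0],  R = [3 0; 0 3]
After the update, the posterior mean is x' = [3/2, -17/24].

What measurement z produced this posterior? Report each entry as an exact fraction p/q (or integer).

x̄ = F·x = [7, -6]
P̄ = F·P·Fᵀ + Q = [21 -16; -16 21]
S = H·P̄·Hᵀ + R = [192 48; 48 24]
K = P̄·Hᵀ·S⁻¹ = [-1/16 -3/4; 31/96 1/48]
x' − x̄ = [-11/2, 127/24] = K·y
y = (KᵀK)⁻¹·Kᵀ·(x' − x̄) = [16, 6]
z = y + H·x̄ = [16, 6] + [-18, -7] = [-2, -1]

z = [-2, -1]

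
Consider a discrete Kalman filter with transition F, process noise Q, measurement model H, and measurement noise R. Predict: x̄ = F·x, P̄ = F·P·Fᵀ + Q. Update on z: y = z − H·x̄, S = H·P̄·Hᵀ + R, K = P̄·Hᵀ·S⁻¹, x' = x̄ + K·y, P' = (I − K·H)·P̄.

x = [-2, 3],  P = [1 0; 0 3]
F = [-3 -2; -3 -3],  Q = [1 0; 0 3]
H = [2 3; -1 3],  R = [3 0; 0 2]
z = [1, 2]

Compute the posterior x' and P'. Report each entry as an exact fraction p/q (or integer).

x̄ = F·x = [0, -3]
P̄ = F·P·Fᵀ + Q = [22 27; 27 39]
y = z − H·x̄ = [10, 11]
S = H·P̄·Hᵀ + R = [766 388; 388 213]
K = P̄·Hᵀ·S⁻¹ = [3733/12614 -1653/6307; 1503/12614 1296/6307]
x' = x̄ + K·y = [482/6307, 2850/6307]
P' = (I − K·H)·P̄ = [5937/12614 -225/12614; -225/12614 1653/12614]

x' = [482/6307, 2850/6307]
P' = [5937/12614 -225/12614; -225/12614 1653/12614]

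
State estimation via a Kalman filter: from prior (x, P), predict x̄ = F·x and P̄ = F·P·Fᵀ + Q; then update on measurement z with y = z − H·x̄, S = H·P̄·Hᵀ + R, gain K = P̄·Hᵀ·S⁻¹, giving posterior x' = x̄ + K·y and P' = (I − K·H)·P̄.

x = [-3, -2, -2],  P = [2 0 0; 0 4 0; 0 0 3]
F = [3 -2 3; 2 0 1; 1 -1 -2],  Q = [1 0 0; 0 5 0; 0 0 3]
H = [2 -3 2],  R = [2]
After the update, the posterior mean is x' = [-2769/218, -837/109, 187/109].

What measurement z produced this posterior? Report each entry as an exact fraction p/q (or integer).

x̄ = F·x = [-11, -8, 3]
P̄ = F·P·Fᵀ + Q = [62 21 -4; 21 16 -2; -4 -2 21]
S = H·P̄·Hᵀ + R = [218]
K = P̄·Hᵀ·S⁻¹ = [53/218; -5/109; 20/109]
x' − x̄ = [-371/218, 35/109, -140/109] = K·y
y = (KᵀK)⁻¹·Kᵀ·(x' − x̄) = [-7]
z = y + H·x̄ = [-7] + [8] = [1]

z = [1]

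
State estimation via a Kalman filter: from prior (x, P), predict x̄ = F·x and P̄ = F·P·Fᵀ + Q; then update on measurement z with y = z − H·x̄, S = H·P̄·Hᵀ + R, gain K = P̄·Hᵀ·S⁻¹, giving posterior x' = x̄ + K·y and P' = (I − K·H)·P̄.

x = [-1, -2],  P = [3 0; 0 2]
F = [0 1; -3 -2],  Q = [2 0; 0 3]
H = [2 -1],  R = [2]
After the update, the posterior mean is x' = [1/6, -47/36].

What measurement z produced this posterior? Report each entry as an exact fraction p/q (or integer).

z = [2]

x̄ = F·x = [-2, 7]
P̄ = F·P·Fᵀ + Q = [4 -4; -4 38]
S = H·P̄·Hᵀ + R = [72]
K = P̄·Hᵀ·S⁻¹ = [1/6; -23/36]
x' − x̄ = [13/6, -299/36] = K·y
y = (KᵀK)⁻¹·Kᵀ·(x' − x̄) = [13]
z = y + H·x̄ = [13] + [-11] = [2]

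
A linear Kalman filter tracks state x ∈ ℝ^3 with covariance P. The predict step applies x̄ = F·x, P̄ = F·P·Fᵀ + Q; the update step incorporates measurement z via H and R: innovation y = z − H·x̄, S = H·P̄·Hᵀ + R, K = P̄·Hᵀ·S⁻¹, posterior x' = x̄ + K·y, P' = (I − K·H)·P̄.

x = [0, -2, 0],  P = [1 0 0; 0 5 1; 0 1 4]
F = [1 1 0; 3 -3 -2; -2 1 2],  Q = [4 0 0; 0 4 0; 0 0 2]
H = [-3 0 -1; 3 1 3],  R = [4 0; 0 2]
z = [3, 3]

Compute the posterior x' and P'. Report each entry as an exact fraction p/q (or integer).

x̄ = F·x = [-2, 6, -2]
P̄ = F·P·Fᵀ + Q = [10 -14 5; -14 86 -45; 5 -45 31]
y = z − H·x̄ = [-5, 9]
S = H·P̄·Hᵀ + R = [155 -156; -156 193]
K = P̄·Hᵀ·S⁻¹ = [-1919/5579 -655/5579; 2595/5579 -533/5579; 950/5579 2589/5579]
x' = x̄ + K·y = [-7458/5579, 15702/5579, 7393/5579]
P' = (I − K·H)·P̄ = [8930/5579 29242/5579 -19114/5579; 29242/5579 205526/5579 -98106/5579; -19114/5579 -98106/5579 53542/5579]

x' = [-7458/5579, 15702/5579, 7393/5579]
P' = [8930/5579 29242/5579 -19114/5579; 29242/5579 205526/5579 -98106/5579; -19114/5579 -98106/5579 53542/5579]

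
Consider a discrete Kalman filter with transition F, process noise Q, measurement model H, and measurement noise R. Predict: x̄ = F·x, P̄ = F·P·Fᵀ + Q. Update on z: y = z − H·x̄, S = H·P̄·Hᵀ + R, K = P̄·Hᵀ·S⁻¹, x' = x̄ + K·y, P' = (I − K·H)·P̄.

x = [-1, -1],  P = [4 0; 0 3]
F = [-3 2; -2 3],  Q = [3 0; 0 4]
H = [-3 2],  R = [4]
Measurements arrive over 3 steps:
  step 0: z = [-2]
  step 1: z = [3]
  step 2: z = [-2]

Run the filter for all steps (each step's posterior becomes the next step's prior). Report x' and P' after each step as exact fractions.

step 0: x' = [-20/49, -81/49], P' = [912/49 1322/49; 1322/49 5885/147]
step 1: x' = [-4369/1931, -3695/1931], P' = [469264/75309 17910/1931; 17910/1931 28573/1931]
step 2: x' = [5485264/2181589, 5845925/2181589], P' = [99309008/15271123 147499830/15271123; 147499830/15271123 234024109/15271123]

step 0: x̄ = F·x = [1, -1]
step 0: P̄ = F·P·Fᵀ + Q = [51 42; 42 47]
step 0: y = z − H·x̄ = [3]
step 0: S = H·P̄·Hᵀ + R = [147]
step 0: K = P̄·Hᵀ·S⁻¹ = [-23/49; -32/147]
step 0: x' = x̄ + K·y = [-20/49, -81/49]
step 0: P' = (I − K·H)·P̄ = [912/49 1322/49; 1322/49 5885/147]
step 1: x̄ = F·x = [-102/49, -29/7]
step 1: P̄ = F·P·Fᵀ + Q = [1013/147 8/7; 8/7 115]
step 1: y = z − H·x̄ = [247/49]
step 1: S = H·P̄·Hᵀ + R = [25103/49]
step 1: K = P̄·Hᵀ·S⁻¹ = [-901/25103; 854/1931]
step 1: x' = x̄ + K·y = [-4369/1931, -3695/1931]
step 1: P' = (I − K·H)·P̄ = [469264/75309 17910/1931; 17910/1931 28573/1931]
step 2: x̄ = F·x = [5717/1931, -2347/1931]
step 2: P̄ = F·P·Fᵀ + Q = [174937/25103 140432/25103; 140432/25103 3825535/75309]
step 2: y = z − H·x̄ = [17983/1931]
step 2: S = H·P̄·Hᵀ + R = [15271123/75309]
step 2: K = P̄·Hᵀ·S⁻¹ = [-731841/15271123; 6387182/15271123]
step 2: x' = x̄ + K·y = [5485264/2181589, 5845925/2181589]
step 2: P' = (I − K·H)·P̄ = [99309008/15271123 147499830/15271123; 147499830/15271123 234024109/15271123]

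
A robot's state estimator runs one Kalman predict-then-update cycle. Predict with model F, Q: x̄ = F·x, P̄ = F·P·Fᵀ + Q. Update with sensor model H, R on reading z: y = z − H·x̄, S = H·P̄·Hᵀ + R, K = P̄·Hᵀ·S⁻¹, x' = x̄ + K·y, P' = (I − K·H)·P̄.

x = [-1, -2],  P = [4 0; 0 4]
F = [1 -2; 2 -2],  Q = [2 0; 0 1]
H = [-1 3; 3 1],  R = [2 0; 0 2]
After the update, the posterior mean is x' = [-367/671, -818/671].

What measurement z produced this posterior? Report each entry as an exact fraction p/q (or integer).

z = [-3, -3]

x̄ = F·x = [3, 2]
P̄ = F·P·Fᵀ + Q = [22 24; 24 33]
S = H·P̄·Hᵀ + R = [177 225; 225 377]
K = P̄·Hᵀ·S⁻¹ = [-175/2013 195/671; 775/2684 285/2684]
x' − x̄ = [-2380/671, -2160/671] = K·y
y = (KᵀK)⁻¹·Kᵀ·(x' − x̄) = [-6, -14]
z = y + H·x̄ = [-6, -14] + [3, 11] = [-3, -3]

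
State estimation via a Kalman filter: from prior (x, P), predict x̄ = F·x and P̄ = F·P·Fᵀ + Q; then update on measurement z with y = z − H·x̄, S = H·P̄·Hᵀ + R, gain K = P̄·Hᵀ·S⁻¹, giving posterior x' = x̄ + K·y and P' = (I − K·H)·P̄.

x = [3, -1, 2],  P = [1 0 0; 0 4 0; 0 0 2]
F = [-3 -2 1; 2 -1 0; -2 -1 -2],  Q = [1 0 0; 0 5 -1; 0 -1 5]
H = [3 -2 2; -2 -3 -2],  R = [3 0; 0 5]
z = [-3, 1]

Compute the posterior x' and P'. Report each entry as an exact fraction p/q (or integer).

x̄ = F·x = [-5, 7, -9]
P̄ = F·P·Fᵀ + Q = [28 2 10; 2 13 -1; 10 -1 21]
y = z − H·x̄ = [44, -6]
S = H·P̄·Hᵀ + R = [495 -282; -282 410]
K = P̄·Hᵀ·S⁻¹ = [8938/61713 -2065/20571; -10291/61713 -8833/41142; 6851/61713 -2779/41142]
x' = x̄ + K·y = [121877/61713, 58684/61713, -228962/61713]
P' = (I − K·H)·P̄ = [326174/61713 66067/61713 -409787/61713; 66067/61713 65275/123426 -163799/123426; -409787/61713 -163799/123426 1086115/123426]

x' = [121877/61713, 58684/61713, -228962/61713]
P' = [326174/61713 66067/61713 -409787/61713; 66067/61713 65275/123426 -163799/123426; -409787/61713 -163799/123426 1086115/123426]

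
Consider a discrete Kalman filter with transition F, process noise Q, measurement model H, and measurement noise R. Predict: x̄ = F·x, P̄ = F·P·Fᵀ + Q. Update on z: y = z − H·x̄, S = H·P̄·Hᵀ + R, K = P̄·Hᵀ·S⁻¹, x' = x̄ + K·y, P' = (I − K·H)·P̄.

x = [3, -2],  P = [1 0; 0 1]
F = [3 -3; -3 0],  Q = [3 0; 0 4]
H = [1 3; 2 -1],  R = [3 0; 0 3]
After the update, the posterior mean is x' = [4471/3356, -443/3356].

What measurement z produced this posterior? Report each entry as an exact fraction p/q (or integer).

z = [1, 2]

x̄ = F·x = [15, -9]
P̄ = F·P·Fᵀ + Q = [21 -9; -9 13]
S = H·P̄·Hᵀ + R = [87 -42; -42 136]
K = P̄·Hᵀ·S⁻¹ = [221/1678 1395/3356; 463/1678 -479/3356]
x' − x̄ = [-45869/3356, 29761/3356] = K·y
y = (KᵀK)⁻¹·Kᵀ·(x' − x̄) = [13, -37]
z = y + H·x̄ = [13, -37] + [-12, 39] = [1, 2]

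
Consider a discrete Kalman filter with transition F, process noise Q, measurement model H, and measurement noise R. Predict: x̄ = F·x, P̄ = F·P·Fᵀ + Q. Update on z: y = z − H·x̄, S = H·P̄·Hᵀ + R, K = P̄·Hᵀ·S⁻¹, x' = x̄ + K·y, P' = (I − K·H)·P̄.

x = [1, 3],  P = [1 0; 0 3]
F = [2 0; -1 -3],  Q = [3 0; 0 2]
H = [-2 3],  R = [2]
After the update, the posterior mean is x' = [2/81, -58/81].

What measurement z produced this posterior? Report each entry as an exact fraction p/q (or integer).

x̄ = F·x = [2, -10]
P̄ = F·P·Fᵀ + Q = [7 -2; -2 30]
S = H·P̄·Hᵀ + R = [324]
K = P̄·Hᵀ·S⁻¹ = [-5/81; 47/162]
x' − x̄ = [-160/81, 752/81] = K·y
y = (KᵀK)⁻¹·Kᵀ·(x' − x̄) = [32]
z = y + H·x̄ = [32] + [-34] = [-2]

z = [-2]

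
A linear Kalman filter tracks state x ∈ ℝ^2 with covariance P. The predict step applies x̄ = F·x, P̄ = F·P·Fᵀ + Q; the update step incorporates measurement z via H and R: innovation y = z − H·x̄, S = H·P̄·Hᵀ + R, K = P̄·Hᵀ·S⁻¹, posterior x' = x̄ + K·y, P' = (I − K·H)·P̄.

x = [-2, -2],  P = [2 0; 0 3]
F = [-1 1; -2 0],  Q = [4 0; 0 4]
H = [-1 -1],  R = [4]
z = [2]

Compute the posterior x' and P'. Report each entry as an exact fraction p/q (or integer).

x' = [-26/11, 12/11]
P' = [128/33 -76/33; -76/33 140/33]

x̄ = F·x = [0, 4]
P̄ = F·P·Fᵀ + Q = [9 4; 4 12]
y = z − H·x̄ = [6]
S = H·P̄·Hᵀ + R = [33]
K = P̄·Hᵀ·S⁻¹ = [-13/33; -16/33]
x' = x̄ + K·y = [-26/11, 12/11]
P' = (I − K·H)·P̄ = [128/33 -76/33; -76/33 140/33]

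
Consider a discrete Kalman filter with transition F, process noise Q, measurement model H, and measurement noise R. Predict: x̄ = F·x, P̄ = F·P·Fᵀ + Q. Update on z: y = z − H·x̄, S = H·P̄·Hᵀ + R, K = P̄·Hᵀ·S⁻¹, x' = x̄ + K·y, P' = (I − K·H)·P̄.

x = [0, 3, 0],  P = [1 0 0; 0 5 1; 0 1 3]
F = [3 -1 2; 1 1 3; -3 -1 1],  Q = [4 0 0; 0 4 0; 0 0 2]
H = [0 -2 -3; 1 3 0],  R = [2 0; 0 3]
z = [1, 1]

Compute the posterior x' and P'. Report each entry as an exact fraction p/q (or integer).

x̄ = F·x = [-3, 3, -3]
P̄ = F·P·Fᵀ + Q = [26 15 -1; 15 43 -1; -1 -1 17]
y = z − H·x̄ = [-2, -5]
S = H·P̄·Hᵀ + R = [315 -276; -276 506]
K = P̄·Hᵀ·S⁻¹ = [43/603 1657/9246; -49/1809 3742/13869; -563/1809 -2464/13869]
x' = x̄ + K·y = [-112025/27738, 70945/41607, -61963/41607]
P' = (I − K·H)·P̄ = [140551/9246 -67790/13869 44534/13869; -67790/13869 79016/41607 -51926/41607; 44534/13869 -51926/41607 43250/41607]

x' = [-112025/27738, 70945/41607, -61963/41607]
P' = [140551/9246 -67790/13869 44534/13869; -67790/13869 79016/41607 -51926/41607; 44534/13869 -51926/41607 43250/41607]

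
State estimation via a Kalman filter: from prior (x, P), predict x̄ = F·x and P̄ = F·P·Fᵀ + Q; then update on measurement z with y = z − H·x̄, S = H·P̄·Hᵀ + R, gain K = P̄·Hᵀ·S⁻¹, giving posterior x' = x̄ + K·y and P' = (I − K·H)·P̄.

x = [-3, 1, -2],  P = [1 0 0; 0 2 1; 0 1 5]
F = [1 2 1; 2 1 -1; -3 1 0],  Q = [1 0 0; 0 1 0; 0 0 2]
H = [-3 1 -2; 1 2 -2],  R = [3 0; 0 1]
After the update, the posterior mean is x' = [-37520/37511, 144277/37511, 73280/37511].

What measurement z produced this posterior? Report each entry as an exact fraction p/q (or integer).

x̄ = F·x = [-3, -3, 10]
P̄ = F·P·Fᵀ + Q = [19 0 2; 0 10 -5; 2 -5 13]
S = H·P̄·Hᵀ + R = [280 53; 53 144]
K = P̄·Hᵀ·S⁻¹ = [-9579/37511 7433/37511; 1290/37511 7340/37511; -3526/37511 -7559/37511]
x' − x̄ = [75013/37511, 256810/37511, -301830/37511] = K·y
y = (KᵀK)⁻¹·Kᵀ·(x' − x̄) = [17, 32]
z = y + H·x̄ = [17, 32] + [-14, -29] = [3, 3]

z = [3, 3]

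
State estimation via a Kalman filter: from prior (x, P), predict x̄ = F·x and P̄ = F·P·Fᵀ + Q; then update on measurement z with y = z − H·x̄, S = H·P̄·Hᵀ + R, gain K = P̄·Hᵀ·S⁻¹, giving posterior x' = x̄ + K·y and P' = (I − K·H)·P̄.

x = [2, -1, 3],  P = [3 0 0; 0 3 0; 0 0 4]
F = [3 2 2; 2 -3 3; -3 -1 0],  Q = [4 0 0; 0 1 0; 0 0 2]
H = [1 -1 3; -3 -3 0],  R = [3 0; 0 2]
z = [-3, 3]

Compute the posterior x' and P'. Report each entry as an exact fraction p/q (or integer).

x̄ = F·x = [10, 16, -5]
P̄ = F·P·Fᵀ + Q = [59 24 -33; 24 76 -9; -33 -9 32]
y = z − H·x̄ = [18, 81]
S = H·P̄·Hᵀ + R = [234 429; 429 1649]
K = P̄·Hᵀ·S⁻¹ = [257/40365 -158/1035; -1571/201825 -931/5175; 7186/22425 -4/575]
x' = x̄ + K·y = [-10094/4485, 28877/22425, 1529/7475]
P' = (I − K·H)·P̄ = [172729/8073 -859537/40365 -63793/4485; -859537/40365 4321891/201825 319069/22425; -63793/4485 319069/22425 73288/7475]

x' = [-10094/4485, 28877/22425, 1529/7475]
P' = [172729/8073 -859537/40365 -63793/4485; -859537/40365 4321891/201825 319069/22425; -63793/4485 319069/22425 73288/7475]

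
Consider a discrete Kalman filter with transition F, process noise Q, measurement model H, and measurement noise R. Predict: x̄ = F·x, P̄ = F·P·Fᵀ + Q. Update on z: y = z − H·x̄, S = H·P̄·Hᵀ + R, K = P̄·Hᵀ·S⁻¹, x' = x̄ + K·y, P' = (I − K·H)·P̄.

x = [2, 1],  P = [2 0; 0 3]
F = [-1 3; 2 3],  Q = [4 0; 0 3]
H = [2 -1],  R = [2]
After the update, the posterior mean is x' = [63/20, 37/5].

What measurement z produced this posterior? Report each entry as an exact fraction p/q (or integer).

z = [-1]

x̄ = F·x = [1, 7]
P̄ = F·P·Fᵀ + Q = [33 23; 23 38]
S = H·P̄·Hᵀ + R = [80]
K = P̄·Hᵀ·S⁻¹ = [43/80; 1/10]
x' − x̄ = [43/20, 2/5] = K·y
y = (KᵀK)⁻¹·Kᵀ·(x' − x̄) = [4]
z = y + H·x̄ = [4] + [-5] = [-1]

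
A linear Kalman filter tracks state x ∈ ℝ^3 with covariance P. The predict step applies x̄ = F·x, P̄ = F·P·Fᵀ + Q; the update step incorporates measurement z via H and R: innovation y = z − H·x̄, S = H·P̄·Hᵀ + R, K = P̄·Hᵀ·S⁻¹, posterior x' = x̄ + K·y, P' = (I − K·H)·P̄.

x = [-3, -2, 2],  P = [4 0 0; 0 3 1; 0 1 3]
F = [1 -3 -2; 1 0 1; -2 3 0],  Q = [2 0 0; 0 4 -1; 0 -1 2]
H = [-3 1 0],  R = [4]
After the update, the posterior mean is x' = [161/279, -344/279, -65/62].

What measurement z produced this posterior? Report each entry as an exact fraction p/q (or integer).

x̄ = F·x = [-1, -1, 0]
P̄ = F·P·Fᵀ + Q = [57 -5 -41; -5 11 -6; -41 -6 45]
S = H·P̄·Hᵀ + R = [558]
K = P̄·Hᵀ·S⁻¹ = [-88/279; 13/279; 13/62]
x' − x̄ = [440/279, -65/279, -65/62] = K·y
y = (KᵀK)⁻¹·Kᵀ·(x' − x̄) = [-5]
z = y + H·x̄ = [-5] + [2] = [-3]

z = [-3]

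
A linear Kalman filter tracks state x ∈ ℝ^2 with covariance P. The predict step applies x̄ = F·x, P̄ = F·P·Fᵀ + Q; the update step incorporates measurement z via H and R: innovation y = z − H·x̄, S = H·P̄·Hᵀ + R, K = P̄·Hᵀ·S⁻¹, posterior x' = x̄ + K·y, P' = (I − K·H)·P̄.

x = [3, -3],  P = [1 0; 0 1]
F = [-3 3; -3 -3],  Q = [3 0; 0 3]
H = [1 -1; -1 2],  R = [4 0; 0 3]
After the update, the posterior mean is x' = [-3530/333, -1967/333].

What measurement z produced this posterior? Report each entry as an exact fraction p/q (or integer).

x̄ = F·x = [-18, 0]
P̄ = F·P·Fᵀ + Q = [21 0; 0 21]
S = H·P̄·Hᵀ + R = [46 -63; -63 108]
K = P̄·Hᵀ·S⁻¹ = [35/37 119/333; 14/37 203/333]
x' − x̄ = [2464/333, -1967/333] = K·y
y = (KᵀK)⁻¹·Kᵀ·(x' − x̄) = [15, -19]
z = y + H·x̄ = [15, -19] + [-18, 18] = [-3, -1]

z = [-3, -1]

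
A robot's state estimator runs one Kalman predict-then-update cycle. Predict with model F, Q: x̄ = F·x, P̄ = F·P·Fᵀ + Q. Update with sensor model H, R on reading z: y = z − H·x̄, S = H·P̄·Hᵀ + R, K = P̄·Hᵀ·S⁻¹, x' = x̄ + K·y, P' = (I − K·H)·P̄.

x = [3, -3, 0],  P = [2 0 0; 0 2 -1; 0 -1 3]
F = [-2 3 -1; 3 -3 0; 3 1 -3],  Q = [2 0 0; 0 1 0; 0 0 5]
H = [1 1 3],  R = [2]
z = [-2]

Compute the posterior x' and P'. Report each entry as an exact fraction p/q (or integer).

x' = [-10409/628, 11005/628, -301/314]
P' = [21387/628 -21283/628 -3/314; -21283/628 23067/628 -293/314; -3/314 -293/314 81/157]

x̄ = F·x = [-15, 18, 6]
P̄ = F·P·Fᵀ + Q = [37 -33 13; -33 37 3; 13 3 58]
y = z − H·x̄ = [-23]
S = H·P̄·Hᵀ + R = [628]
K = P̄·Hᵀ·S⁻¹ = [43/628; 13/628; 95/314]
x' = x̄ + K·y = [-10409/628, 11005/628, -301/314]
P' = (I − K·H)·P̄ = [21387/628 -21283/628 -3/314; -21283/628 23067/628 -293/314; -3/314 -293/314 81/157]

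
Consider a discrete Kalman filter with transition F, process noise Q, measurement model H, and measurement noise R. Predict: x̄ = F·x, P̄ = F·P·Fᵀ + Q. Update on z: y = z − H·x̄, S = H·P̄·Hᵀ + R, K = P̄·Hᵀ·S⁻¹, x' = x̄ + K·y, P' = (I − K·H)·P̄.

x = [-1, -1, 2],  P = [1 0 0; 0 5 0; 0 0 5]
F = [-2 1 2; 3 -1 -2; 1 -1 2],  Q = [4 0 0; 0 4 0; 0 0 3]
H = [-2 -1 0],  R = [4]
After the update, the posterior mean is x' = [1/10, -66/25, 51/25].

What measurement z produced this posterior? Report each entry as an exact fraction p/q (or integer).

x̄ = F·x = [5, -6, 4]
P̄ = F·P·Fᵀ + Q = [33 -31 13; -31 38 -12; 13 -12 29]
S = H·P̄·Hᵀ + R = [50]
K = P̄·Hᵀ·S⁻¹ = [-7/10; 12/25; -7/25]
x' − x̄ = [-49/10, 84/25, -49/25] = K·y
y = (KᵀK)⁻¹·Kᵀ·(x' − x̄) = [7]
z = y + H·x̄ = [7] + [-4] = [3]

z = [3]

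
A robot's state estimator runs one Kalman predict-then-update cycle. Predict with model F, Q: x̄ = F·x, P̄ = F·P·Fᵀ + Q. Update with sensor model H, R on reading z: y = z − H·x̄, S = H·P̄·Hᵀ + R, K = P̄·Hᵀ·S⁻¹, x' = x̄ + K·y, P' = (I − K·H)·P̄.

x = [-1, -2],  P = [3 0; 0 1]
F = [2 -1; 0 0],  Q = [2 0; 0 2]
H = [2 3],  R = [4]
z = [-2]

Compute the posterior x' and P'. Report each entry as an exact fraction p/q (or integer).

x̄ = F·x = [0, 0]
P̄ = F·P·Fᵀ + Q = [15 0; 0 2]
y = z − H·x̄ = [-2]
S = H·P̄·Hᵀ + R = [82]
K = P̄·Hᵀ·S⁻¹ = [15/41; 3/41]
x' = x̄ + K·y = [-30/41, -6/41]
P' = (I − K·H)·P̄ = [165/41 -90/41; -90/41 64/41]

x' = [-30/41, -6/41]
P' = [165/41 -90/41; -90/41 64/41]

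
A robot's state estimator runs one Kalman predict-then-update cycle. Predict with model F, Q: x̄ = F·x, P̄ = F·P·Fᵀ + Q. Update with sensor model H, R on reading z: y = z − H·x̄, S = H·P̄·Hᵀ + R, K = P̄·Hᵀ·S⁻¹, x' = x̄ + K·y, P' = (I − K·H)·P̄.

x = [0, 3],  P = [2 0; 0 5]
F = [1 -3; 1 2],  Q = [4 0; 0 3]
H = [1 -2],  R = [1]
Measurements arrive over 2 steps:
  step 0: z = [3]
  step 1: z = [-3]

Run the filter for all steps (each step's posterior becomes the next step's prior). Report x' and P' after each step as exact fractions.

step 0: x̄ = F·x = [-9, 6]
step 0: P̄ = F·P·Fᵀ + Q = [51 -28; -28 25]
step 0: y = z − H·x̄ = [24]
step 0: S = H·P̄·Hᵀ + R = [264]
step 0: K = P̄·Hᵀ·S⁻¹ = [107/264; -13/44]
step 0: x' = x̄ + K·y = [8/11, -12/11]
step 0: P' = (I − K·H)·P̄ = [2015/264 159/44; 159/44 43/22]
step 1: x̄ = F·x = [4, -16/11]
step 1: P̄ = F·P·Fᵀ + Q = [181/24 -185/24; -185/24 8687/264]
step 1: y = z − H·x̄ = [-109/11]
step 1: S = H·P̄·Hᵀ + R = [45143/264]
step 1: K = P̄·Hᵀ·S⁻¹ = [6061/45143; -19409/45143]
step 1: x' = x̄ + K·y = [120513/45143, 126663/45143]
step 1: P' = (I − K·H)·P̄ = [201303/45143 97621/45143; 97621/45143 58515/45143]

step 0: x' = [8/11, -12/11], P' = [2015/264 159/44; 159/44 43/22]
step 1: x' = [120513/45143, 126663/45143], P' = [201303/45143 97621/45143; 97621/45143 58515/45143]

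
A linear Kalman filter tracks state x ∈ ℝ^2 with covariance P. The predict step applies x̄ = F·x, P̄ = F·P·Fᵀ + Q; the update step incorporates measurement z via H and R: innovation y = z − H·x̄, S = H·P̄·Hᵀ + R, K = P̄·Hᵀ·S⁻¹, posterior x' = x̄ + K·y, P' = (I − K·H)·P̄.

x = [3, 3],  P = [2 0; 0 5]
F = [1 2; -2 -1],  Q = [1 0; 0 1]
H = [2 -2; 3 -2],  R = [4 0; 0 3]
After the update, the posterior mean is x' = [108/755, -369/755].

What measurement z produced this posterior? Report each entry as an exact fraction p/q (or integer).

x̄ = F·x = [9, -9]
P̄ = F·P·Fᵀ + Q = [23 -14; -14 14]
S = H·P̄·Hᵀ + R = [264 334; 334 434]
K = P̄·Hᵀ·S⁻¹ = [-141/1510 223/755; -231/755 56/755]
x' − x̄ = [-6687/755, 6426/755] = K·y
y = (KᵀK)⁻¹·Kᵀ·(x' − x̄) = [-38, -42]
z = y + H·x̄ = [-38, -42] + [36, 45] = [-2, 3]

z = [-2, 3]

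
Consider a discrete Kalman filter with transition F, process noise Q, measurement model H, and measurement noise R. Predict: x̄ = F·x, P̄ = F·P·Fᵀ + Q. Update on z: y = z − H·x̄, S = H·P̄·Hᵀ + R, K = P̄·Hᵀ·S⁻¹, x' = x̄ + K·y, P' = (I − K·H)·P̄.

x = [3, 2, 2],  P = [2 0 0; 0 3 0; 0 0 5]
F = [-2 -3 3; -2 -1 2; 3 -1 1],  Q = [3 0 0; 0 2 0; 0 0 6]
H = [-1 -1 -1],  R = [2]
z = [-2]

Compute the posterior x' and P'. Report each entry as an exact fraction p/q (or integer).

x̄ = F·x = [-6, -4, 9]
P̄ = F·P·Fᵀ + Q = [83 47 12; 47 33 1; 12 1 32]
y = z − H·x̄ = [-3]
S = H·P̄·Hᵀ + R = [270]
K = P̄·Hᵀ·S⁻¹ = [-71/135; -3/10; -1/6]
x' = x̄ + K·y = [-199/45, -31/10, 19/2]
P' = (I − K·H)·P̄ = [1123/135 22/5 -35/3; 22/5 87/10 -25/2; -35/3 -25/2 49/2]

x' = [-199/45, -31/10, 19/2]
P' = [1123/135 22/5 -35/3; 22/5 87/10 -25/2; -35/3 -25/2 49/2]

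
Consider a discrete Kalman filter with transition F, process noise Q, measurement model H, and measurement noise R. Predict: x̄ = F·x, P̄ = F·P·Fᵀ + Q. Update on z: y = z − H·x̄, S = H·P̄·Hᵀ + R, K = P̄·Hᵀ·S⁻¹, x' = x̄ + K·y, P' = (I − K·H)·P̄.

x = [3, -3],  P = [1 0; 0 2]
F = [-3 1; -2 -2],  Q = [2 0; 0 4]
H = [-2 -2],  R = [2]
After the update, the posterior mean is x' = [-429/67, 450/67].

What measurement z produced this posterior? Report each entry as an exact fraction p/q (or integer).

x̄ = F·x = [-12, 0]
P̄ = F·P·Fᵀ + Q = [13 2; 2 16]
S = H·P̄·Hᵀ + R = [134]
K = P̄·Hᵀ·S⁻¹ = [-15/67; -18/67]
x' − x̄ = [375/67, 450/67] = K·y
y = (KᵀK)⁻¹·Kᵀ·(x' − x̄) = [-25]
z = y + H·x̄ = [-25] + [24] = [-1]

z = [-1]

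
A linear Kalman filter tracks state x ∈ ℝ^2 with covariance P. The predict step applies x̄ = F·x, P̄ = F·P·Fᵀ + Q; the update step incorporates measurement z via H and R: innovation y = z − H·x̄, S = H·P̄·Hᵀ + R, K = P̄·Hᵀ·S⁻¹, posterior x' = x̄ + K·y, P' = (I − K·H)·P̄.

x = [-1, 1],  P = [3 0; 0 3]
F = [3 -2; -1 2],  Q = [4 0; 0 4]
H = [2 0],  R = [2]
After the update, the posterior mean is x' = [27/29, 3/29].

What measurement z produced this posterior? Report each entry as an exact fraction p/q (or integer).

x̄ = F·x = [-5, 3]
P̄ = F·P·Fᵀ + Q = [43 -21; -21 19]
S = H·P̄·Hᵀ + R = [174]
K = P̄·Hᵀ·S⁻¹ = [43/87; -7/29]
x' − x̄ = [172/29, -84/29] = K·y
y = (KᵀK)⁻¹·Kᵀ·(x' − x̄) = [12]
z = y + H·x̄ = [12] + [-10] = [2]

z = [2]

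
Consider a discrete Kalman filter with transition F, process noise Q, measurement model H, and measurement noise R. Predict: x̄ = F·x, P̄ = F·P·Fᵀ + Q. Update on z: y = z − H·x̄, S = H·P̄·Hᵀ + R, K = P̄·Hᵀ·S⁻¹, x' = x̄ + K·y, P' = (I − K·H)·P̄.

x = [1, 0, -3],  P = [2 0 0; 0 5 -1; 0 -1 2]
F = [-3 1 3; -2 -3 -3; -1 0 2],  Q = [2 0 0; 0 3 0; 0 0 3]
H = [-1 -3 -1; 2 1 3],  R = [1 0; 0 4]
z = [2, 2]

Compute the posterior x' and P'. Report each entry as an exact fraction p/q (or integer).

x' = [27580/33413, -168453/167065, 9265/33413]
P' = [169048/33413 -27737/33413 -89681/33413; -27737/33413 55099/167065 7625/33413; -89681/33413 7625/33413 65127/33413]

x̄ = F·x = [-12, 7, -7]
P̄ = F·P·Fᵀ + Q = [37 -9 16; -9 56 -2; 16 -2 13]
y = z − H·x̄ = [4, 40]
S = H·P̄·Hᵀ + R = [521 -278; -278 469]
K = P̄·Hᵀ·S⁻¹ = [3844/33413 10329/33413; -64737/167065 -26974/167065; 1679/33413 5911/33413]
x' = x̄ + K·y = [27580/33413, -168453/167065, 9265/33413]
P' = (I − K·H)·P̄ = [169048/33413 -27737/33413 -89681/33413; -27737/33413 55099/167065 7625/33413; -89681/33413 7625/33413 65127/33413]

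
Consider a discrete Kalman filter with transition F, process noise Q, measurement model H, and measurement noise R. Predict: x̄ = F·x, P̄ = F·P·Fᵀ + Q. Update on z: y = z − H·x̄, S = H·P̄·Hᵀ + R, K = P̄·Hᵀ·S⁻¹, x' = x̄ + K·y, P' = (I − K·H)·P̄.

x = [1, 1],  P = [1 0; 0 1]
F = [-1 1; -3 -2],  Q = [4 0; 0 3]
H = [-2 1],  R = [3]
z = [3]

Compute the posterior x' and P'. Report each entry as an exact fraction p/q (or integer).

x' = [-88/39, -83/39]
P' = [113/39 193/39; 193/39 428/39]

x̄ = F·x = [0, -5]
P̄ = F·P·Fᵀ + Q = [6 1; 1 16]
y = z − H·x̄ = [8]
S = H·P̄·Hᵀ + R = [39]
K = P̄·Hᵀ·S⁻¹ = [-11/39; 14/39]
x' = x̄ + K·y = [-88/39, -83/39]
P' = (I − K·H)·P̄ = [113/39 193/39; 193/39 428/39]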